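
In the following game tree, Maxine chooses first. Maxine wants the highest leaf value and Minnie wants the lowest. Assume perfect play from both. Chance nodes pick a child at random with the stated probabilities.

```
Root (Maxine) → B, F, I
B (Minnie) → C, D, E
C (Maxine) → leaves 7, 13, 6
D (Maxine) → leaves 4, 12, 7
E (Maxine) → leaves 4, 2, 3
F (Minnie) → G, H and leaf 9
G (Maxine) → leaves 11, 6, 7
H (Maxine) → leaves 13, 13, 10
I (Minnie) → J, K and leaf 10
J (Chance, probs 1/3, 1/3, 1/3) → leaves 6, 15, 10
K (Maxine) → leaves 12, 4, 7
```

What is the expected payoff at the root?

10

C (Maxine): max(7, 13, 6) = 13
D (Maxine): max(4, 12, 7) = 12
E (Maxine): max(4, 2, 3) = 4
B (Minnie): min(13, 12, 4) = 4
G (Maxine): max(11, 6, 7) = 11
H (Maxine): max(13, 13, 10) = 13
F (Minnie): min(11, 13, 9) = 9
J (Chance): 1/3·6 + 1/3·15 + 1/3·10 = 10.33
K (Maxine): max(12, 4, 7) = 12
I (Minnie): min(10.33, 12, 10) = 10
Root (Maxine): max(4, 9, 10) = 10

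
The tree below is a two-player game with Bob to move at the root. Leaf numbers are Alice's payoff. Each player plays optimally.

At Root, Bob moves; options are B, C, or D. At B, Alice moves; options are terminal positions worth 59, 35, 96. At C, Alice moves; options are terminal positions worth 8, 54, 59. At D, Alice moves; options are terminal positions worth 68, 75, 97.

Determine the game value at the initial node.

B (Alice): max(59, 35, 96) = 96
C (Alice): max(8, 54, 59) = 59
D (Alice): max(68, 75, 97) = 97
Root (Bob): min(96, 59, 97) = 59

59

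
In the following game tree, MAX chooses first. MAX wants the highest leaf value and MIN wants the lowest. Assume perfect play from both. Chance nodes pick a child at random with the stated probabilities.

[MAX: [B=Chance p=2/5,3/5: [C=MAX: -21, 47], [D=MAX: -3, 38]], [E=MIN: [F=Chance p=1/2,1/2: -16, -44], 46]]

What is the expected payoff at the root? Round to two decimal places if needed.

41.6

C (MAX): max(-21, 47) = 47
D (MAX): max(-3, 38) = 38
B (Chance): 2/5·47 + 3/5·38 = 41.6
F (Chance): 1/2·-16 + 1/2·-44 = -30
E (MIN): min(-30, 46) = -30
Root (MAX): max(41.6, -30) = 41.6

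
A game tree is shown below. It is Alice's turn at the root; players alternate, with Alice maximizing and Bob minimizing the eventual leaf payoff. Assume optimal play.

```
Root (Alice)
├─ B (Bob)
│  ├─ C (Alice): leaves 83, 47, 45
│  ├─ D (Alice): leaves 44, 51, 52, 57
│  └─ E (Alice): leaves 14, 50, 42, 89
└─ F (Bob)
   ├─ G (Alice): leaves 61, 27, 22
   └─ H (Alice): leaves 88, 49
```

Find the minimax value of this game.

C (Alice): max(83, 47, 45) = 83
D (Alice): max(44, 51, 52, 57) = 57
E (Alice): max(14, 50, 42, 89) = 89
B (Bob): min(83, 57, 89) = 57
G (Alice): max(61, 27, 22) = 61
H (Alice): max(88, 49) = 88
F (Bob): min(61, 88) = 61
Root (Alice): max(57, 61) = 61

61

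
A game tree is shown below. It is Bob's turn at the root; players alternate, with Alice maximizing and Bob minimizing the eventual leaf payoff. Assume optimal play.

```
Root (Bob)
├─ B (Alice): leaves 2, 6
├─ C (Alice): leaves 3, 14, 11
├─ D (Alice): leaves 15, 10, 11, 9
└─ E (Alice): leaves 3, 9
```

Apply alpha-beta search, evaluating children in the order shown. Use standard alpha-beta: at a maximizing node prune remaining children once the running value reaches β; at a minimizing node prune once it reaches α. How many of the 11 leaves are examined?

B [α=-∞,β=+∞]: v=6
C [α=-∞,β=6]: v=14 after child 2 ≥ β → β-cutoff, skip 1
D [α=-∞,β=6]: v=15 after child 1 ≥ β → β-cutoff, skip 3
E [α=-∞,β=6]: v=9
Root [α=-∞,β=+∞]: v=6
Leaves evaluated: 7 of 11.

7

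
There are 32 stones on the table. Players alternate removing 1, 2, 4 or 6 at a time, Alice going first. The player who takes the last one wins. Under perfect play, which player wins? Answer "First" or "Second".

i:   0  1  2  3  4  5  6  7  8  9 10 11 12 13 14 15 16 17 18 19 20 21 22 23 24 25 26 27 28 29 30 31 32
     L  W  W  L  W  W  W  W  L  W  W  L  W  W  W  W  L  W  W  L  W  W  W  W  L  W  W  L  W  W  W  W  L
Position 32 is L, so the second player wins.

Second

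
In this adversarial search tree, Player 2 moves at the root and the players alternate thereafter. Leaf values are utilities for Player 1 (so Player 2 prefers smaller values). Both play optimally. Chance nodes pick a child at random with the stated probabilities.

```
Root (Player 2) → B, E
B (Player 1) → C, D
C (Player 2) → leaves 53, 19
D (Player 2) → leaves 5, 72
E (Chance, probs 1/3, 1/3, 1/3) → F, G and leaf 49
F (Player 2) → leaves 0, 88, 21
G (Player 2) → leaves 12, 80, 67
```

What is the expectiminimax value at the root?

19

C (Player 2): min(53, 19) = 19
D (Player 2): min(5, 72) = 5
B (Player 1): max(19, 5) = 19
F (Player 2): min(0, 88, 21) = 0
G (Player 2): min(12, 80, 67) = 12
E (Chance): 1/3·0 + 1/3·12 + 1/3·49 = 20.33
Root (Player 2): min(19, 20.33) = 19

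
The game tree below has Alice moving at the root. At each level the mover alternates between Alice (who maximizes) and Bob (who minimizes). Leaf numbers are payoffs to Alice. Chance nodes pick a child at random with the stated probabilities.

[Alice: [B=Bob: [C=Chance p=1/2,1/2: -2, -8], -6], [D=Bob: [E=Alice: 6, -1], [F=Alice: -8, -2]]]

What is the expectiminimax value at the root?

C (Chance): 1/2·-2 + 1/2·-8 = -5
B (Bob): min(-5, -6) = -6
E (Alice): max(6, -1) = 6
F (Alice): max(-8, -2) = -2
D (Bob): min(6, -2) = -2
Root (Alice): max(-6, -2) = -2

-2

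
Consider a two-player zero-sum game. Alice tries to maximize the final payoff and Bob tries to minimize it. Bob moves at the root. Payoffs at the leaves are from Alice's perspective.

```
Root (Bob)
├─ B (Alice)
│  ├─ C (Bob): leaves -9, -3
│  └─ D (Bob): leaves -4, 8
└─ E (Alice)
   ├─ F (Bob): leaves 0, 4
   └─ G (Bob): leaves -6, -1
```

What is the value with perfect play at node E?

0

F: min(0, 4) = 0
G: min(-6, -1) = -6
E: max(0, -6) = 0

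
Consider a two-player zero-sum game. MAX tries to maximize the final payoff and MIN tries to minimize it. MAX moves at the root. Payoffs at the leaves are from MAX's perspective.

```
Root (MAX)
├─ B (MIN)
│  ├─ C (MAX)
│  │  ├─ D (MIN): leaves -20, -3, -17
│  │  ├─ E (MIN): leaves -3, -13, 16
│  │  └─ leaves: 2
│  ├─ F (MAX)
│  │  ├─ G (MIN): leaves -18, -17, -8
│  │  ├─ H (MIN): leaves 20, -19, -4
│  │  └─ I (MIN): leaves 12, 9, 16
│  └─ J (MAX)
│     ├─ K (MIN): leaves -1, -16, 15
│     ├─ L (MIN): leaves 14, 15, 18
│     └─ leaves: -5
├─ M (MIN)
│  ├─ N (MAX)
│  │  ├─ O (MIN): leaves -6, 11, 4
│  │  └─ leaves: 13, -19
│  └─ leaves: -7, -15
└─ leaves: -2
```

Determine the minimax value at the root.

2

D (MIN): min(-20, -3, -17) = -20
E (MIN): min(-3, -13, 16) = -13
C (MAX): max(-20, -13, 2) = 2
G (MIN): min(-18, -17, -8) = -18
H (MIN): min(20, -19, -4) = -19
I (MIN): min(12, 9, 16) = 9
F (MAX): max(-18, -19, 9) = 9
K (MIN): min(-1, -16, 15) = -16
L (MIN): min(14, 15, 18) = 14
J (MAX): max(-16, 14, -5) = 14
B (MIN): min(2, 9, 14) = 2
O (MIN): min(-6, 11, 4) = -6
N (MAX): max(-6, 13, -19) = 13
M (MIN): min(13, -7, -15) = -15
Root (MAX): max(2, -15, -2) = 2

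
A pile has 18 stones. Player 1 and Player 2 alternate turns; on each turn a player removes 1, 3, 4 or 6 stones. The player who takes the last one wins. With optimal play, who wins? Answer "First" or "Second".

First

W/L table (W = player to move can force a win):
i:   0  1  2  3  4  5  6  7  8  9 10 11 12 13 14 15 16 17 18
     L  W  L  W  W  W  W  L  W  L  W  W  W  W  L  W  L  W  W
Position 18 is W, so the first player wins.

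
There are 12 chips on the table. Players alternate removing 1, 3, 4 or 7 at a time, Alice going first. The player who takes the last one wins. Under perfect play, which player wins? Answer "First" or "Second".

i:   0  1  2  3  4  5  6  7  8  9 10 11 12
     L  W  L  W  W  W  W  W  L  W  L  W  W
Position 12 is W, so the first player wins.

First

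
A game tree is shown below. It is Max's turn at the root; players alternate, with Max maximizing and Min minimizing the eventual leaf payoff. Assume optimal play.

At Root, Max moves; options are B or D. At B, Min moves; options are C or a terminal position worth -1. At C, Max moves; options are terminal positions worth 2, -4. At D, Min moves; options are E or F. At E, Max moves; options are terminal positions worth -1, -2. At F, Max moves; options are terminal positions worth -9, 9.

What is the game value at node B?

C: max(2, -4) = 2
B: min(2, -1) = -1

-1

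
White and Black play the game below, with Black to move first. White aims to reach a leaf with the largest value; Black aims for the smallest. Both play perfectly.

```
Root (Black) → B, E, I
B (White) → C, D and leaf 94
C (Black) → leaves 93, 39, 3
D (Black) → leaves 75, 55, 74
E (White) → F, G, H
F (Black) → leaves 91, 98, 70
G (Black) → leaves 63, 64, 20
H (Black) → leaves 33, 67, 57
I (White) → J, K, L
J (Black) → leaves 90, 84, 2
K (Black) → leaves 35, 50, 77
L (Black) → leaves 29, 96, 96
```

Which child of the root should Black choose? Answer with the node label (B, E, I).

C (Black): min(93, 39, 3) = 3
D (Black): min(75, 55, 74) = 55
B (White): max(3, 55, 94) = 94
F (Black): min(91, 98, 70) = 70
G (Black): min(63, 64, 20) = 20
H (Black): min(33, 67, 57) = 33
E (White): max(70, 20, 33) = 70
J (Black): min(90, 84, 2) = 2
K (Black): min(35, 50, 77) = 35
L (Black): min(29, 96, 96) = 29
I (White): max(2, 35, 29) = 35
Root (Black): min(94, 70, 35) = 35
Black picks the child with the lowest value: I (value 35).

I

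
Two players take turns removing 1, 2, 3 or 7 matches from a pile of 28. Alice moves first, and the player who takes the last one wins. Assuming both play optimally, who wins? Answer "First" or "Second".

Second

W/L table (W = player to move can force a win):
i:   0  1  2  3  4  5  6  7  8  9 10 11 12 13 14 15 16 17 18 19 20 21 22 23 24 25 26 27 28
     L  W  W  W  L  W  W  W  L  W  W  W  L  W  W  W  L  W  W  W  L  W  W  W  L  W  W  W  L
Position 28 is L, so the second player wins.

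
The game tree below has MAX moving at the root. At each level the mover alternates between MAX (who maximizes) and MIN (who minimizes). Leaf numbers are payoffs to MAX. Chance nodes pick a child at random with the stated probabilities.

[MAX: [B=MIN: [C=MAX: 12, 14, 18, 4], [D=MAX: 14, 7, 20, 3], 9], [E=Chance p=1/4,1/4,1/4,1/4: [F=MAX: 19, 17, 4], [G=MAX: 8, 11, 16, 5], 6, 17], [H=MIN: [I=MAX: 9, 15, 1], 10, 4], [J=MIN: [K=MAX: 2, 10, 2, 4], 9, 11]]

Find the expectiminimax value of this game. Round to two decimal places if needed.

C (MAX): max(12, 14, 18, 4) = 18
D (MAX): max(14, 7, 20, 3) = 20
B (MIN): min(18, 20, 9) = 9
F (MAX): max(19, 17, 4) = 19
G (MAX): max(8, 11, 16, 5) = 16
E (Chance): 1/4·19 + 1/4·16 + 1/4·6 + 1/4·17 = 14.5
I (MAX): max(9, 15, 1) = 15
H (MIN): min(15, 10, 4) = 4
K (MAX): max(2, 10, 2, 4) = 10
J (MIN): min(10, 9, 11) = 9
Root (MAX): max(9, 14.5, 4, 9) = 14.5

14.5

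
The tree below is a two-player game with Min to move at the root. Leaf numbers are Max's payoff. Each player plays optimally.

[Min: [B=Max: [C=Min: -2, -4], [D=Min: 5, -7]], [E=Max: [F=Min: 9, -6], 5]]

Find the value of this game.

-4

C (Min): min(-2, -4) = -4
D (Min): min(5, -7) = -7
B (Max): max(-4, -7) = -4
F (Min): min(9, -6) = -6
E (Max): max(-6, 5) = 5
Root (Min): min(-4, 5) = -4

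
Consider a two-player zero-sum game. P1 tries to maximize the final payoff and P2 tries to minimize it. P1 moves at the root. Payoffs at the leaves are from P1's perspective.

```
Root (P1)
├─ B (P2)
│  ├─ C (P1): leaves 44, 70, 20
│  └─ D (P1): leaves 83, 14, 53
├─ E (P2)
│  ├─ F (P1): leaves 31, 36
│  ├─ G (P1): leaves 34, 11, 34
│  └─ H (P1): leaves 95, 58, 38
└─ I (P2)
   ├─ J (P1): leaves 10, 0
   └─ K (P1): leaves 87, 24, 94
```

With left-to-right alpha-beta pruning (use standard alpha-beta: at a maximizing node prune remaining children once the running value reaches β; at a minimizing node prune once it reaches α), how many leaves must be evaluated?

8

C [α=-∞,β=+∞]: v=70
D [α=-∞,β=70]: v=83 after child 1 ≥ β → β-cutoff, skip 2
B [α=-∞,β=+∞]: v=70
F [α=70,β=+∞]: v=36
E [α=70,β=+∞]: v=36 after child 1 ≤ α → α-cutoff, skip 2
J [α=70,β=+∞]: v=10
I [α=70,β=+∞]: v=10 after child 1 ≤ α → α-cutoff, skip 1
Root [α=-∞,β=+∞]: v=70
Leaves evaluated: 8 of 19.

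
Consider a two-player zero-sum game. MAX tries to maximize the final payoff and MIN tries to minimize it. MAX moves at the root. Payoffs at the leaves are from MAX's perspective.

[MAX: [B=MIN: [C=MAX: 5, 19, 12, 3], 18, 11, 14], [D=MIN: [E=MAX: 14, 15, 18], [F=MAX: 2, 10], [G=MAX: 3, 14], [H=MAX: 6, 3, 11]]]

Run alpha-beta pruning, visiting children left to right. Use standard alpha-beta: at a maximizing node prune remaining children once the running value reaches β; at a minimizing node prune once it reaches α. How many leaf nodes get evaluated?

C [α=-∞,β=+∞]: v=19
B [α=-∞,β=+∞]: v=11
E [α=11,β=+∞]: v=18
F [α=11,β=18]: v=10
D [α=11,β=+∞]: v=10 after child 2 ≤ α → α-cutoff, skip 2
Root [α=-∞,β=+∞]: v=11
Leaves evaluated: 12 of 17.

12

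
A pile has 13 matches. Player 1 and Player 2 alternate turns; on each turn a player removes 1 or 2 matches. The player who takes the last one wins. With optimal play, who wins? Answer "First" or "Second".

First

Compute winning (W) and losing (L) positions by backward induction:
i:   0  1  2  3  4  5  6  7  8  9 10 11 12 13
     L  W  W  L  W  W  L  W  W  L  W  W  L  W
Position 13 is W, so the first player wins.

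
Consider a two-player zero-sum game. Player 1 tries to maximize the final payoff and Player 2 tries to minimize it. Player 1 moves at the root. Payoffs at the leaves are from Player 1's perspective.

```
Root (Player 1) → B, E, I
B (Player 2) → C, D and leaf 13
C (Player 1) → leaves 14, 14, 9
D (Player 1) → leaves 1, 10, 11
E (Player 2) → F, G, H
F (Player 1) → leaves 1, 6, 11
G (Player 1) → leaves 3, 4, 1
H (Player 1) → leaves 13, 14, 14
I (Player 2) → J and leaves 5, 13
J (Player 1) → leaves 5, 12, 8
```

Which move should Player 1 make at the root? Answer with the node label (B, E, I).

C (Player 1): max(14, 14, 9) = 14
D (Player 1): max(1, 10, 11) = 11
B (Player 2): min(14, 11, 13) = 11
F (Player 1): max(1, 6, 11) = 11
G (Player 1): max(3, 4, 1) = 4
H (Player 1): max(13, 14, 14) = 14
E (Player 2): min(11, 4, 14) = 4
J (Player 1): max(5, 12, 8) = 12
I (Player 2): min(12, 5, 13) = 5
Root (Player 1): max(11, 4, 5) = 11
Player 1 picks the child with the highest value: B (value 11).

B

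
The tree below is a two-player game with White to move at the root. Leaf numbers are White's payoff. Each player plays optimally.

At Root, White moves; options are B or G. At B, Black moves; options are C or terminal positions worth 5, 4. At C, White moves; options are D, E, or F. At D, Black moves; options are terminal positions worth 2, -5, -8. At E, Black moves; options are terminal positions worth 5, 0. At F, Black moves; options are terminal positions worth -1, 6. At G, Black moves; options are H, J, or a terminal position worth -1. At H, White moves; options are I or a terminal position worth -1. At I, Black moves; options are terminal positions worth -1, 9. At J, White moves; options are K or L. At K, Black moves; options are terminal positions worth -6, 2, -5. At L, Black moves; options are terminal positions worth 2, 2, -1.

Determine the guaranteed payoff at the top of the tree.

0

D (Black): min(2, -5, -8) = -8
E (Black): min(5, 0) = 0
F (Black): min(-1, 6) = -1
C (White): max(-8, 0, -1) = 0
B (Black): min(0, 5, 4) = 0
I (Black): min(-1, 9) = -1
H (White): max(-1, -1) = -1
K (Black): min(-6, 2, -5) = -6
L (Black): min(2, 2, -1) = -1
J (White): max(-6, -1) = -1
G (Black): min(-1, -1, -1) = -1
Root (White): max(0, -1) = 0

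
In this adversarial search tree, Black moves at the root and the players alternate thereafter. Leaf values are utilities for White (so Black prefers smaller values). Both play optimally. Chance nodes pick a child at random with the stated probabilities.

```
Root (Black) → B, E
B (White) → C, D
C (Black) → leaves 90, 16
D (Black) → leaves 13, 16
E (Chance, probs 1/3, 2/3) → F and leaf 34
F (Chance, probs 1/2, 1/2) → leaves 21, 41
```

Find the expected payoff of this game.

C (Black): min(90, 16) = 16
D (Black): min(13, 16) = 13
B (White): max(16, 13) = 16
F (Chance): 1/2·21 + 1/2·41 = 31
E (Chance): 1/3·31 + 2/3·34 = 33
Root (Black): min(16, 33) = 16

16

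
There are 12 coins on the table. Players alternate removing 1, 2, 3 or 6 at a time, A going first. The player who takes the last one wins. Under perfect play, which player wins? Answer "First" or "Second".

Mark each pile size as W (mover wins) or L (mover loses):
i:   0  1  2  3  4  5  6  7  8  9 10 11 12
     L  W  W  W  L  W  W  W  L  W  W  W  L
Position 12 is L, so the second player wins.

Second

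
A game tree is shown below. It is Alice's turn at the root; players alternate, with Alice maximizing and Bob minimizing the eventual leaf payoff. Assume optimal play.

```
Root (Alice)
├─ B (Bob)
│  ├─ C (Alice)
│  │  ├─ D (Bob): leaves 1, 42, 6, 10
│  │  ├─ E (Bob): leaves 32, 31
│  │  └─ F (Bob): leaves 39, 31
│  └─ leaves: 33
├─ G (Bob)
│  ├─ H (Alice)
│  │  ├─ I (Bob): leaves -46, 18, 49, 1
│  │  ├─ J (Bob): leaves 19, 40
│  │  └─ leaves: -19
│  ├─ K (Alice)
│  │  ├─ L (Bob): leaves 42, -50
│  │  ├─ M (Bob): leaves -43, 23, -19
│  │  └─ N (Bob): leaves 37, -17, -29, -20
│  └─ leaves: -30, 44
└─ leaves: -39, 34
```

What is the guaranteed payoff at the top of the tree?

34

D (Bob): min(1, 42, 6, 10) = 1
E (Bob): min(32, 31) = 31
F (Bob): min(39, 31) = 31
C (Alice): max(1, 31, 31) = 31
B (Bob): min(31, 33) = 31
I (Bob): min(-46, 18, 49, 1) = -46
J (Bob): min(19, 40) = 19
H (Alice): max(-46, 19, -19) = 19
L (Bob): min(42, -50) = -50
M (Bob): min(-43, 23, -19) = -43
N (Bob): min(37, -17, -29, -20) = -29
K (Alice): max(-50, -43, -29) = -29
G (Bob): min(19, -29, -30, 44) = -30
Root (Alice): max(31, -30, -39, 34) = 34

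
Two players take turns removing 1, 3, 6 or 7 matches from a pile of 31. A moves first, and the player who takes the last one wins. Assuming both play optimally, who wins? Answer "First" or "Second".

First

i:   0  1  2  3  4  5  6  7  8  9 10 11 12 13 14 15 16 17 18 19 20 21 22 23 24 25 26 27 28 29 30 31
     L  W  L  W  L  W  W  W  W  W  W  W  L  W  L  W  L  W  W  W  W  W  W  W  L  W  L  W  L  W  W  W
Position 31 is W, so the first player wins.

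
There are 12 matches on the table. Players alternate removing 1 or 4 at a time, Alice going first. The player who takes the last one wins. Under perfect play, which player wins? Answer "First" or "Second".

Second

Mark each pile size as W (mover wins) or L (mover loses):
i:   0  1  2  3  4  5  6  7  8  9 10 11 12
     L  W  L  W  W  L  W  L  W  W  L  W  L
Position 12 is L, so the second player wins.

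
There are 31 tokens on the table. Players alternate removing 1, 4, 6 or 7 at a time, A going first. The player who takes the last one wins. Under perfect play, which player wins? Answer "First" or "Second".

Second

Mark each pile size as W (mover wins) or L (mover loses):
i:   0  1  2  3  4  5  6  7  8  9 10 11 12 13 14 15 16 17 18 19 20 21 22 23 24 25 26 27 28 29 30 31
     L  W  L  W  W  L  W  W  W  W  L  W  W  L  W  L  W  W  L  W  W  W  W  L  W  W  L  W  L  W  W  L
Position 31 is L, so the second player wins.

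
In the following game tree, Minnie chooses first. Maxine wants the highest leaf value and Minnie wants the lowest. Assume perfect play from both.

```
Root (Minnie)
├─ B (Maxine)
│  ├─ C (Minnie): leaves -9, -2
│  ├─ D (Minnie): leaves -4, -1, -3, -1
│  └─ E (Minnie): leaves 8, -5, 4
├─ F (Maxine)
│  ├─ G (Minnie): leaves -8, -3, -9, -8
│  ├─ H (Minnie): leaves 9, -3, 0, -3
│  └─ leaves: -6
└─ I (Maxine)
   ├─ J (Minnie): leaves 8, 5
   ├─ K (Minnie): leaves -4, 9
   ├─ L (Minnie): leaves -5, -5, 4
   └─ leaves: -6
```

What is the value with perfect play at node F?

G: min(-8, -3, -9, -8) = -9
H: min(9, -3, 0, -3) = -3
F: max(-9, -3, -6) = -3

-3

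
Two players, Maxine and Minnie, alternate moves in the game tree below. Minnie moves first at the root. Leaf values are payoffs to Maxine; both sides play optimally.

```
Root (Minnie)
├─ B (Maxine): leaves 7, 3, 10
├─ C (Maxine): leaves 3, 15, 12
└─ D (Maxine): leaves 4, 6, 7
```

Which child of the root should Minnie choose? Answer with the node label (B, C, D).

D

B (Maxine): max(7, 3, 10) = 10
C (Maxine): max(3, 15, 12) = 15
D (Maxine): max(4, 6, 7) = 7
Root (Minnie): min(10, 15, 7) = 7
Minnie picks the child with the lowest value: D (value 7).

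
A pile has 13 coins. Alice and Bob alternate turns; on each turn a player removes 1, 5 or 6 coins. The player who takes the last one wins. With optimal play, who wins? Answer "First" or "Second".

i:   0  1  2  3  4  5  6  7  8  9 10 11 12 13
     L  W  L  W  L  W  W  W  W  W  W  L  W  L
Position 13 is L, so the second player wins.

Second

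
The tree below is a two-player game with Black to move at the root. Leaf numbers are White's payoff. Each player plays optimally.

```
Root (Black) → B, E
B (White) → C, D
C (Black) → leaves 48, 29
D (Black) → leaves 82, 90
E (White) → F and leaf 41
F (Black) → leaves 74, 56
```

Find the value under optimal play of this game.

C (Black): min(48, 29) = 29
D (Black): min(82, 90) = 82
B (White): max(29, 82) = 82
F (Black): min(74, 56) = 56
E (White): max(56, 41) = 56
Root (Black): min(82, 56) = 56

56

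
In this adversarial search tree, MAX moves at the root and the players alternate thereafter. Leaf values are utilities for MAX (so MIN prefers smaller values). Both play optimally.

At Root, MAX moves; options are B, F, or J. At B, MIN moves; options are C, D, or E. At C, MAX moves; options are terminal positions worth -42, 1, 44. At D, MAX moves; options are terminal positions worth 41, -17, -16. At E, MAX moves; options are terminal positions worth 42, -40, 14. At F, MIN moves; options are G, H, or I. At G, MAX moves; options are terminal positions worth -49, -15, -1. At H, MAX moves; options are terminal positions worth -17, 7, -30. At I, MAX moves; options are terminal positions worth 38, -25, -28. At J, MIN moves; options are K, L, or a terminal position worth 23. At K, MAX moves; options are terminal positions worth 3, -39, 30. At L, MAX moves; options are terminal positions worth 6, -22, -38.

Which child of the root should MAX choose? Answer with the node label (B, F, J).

B

C (MAX): max(-42, 1, 44) = 44
D (MAX): max(41, -17, -16) = 41
E (MAX): max(42, -40, 14) = 42
B (MIN): min(44, 41, 42) = 41
G (MAX): max(-49, -15, -1) = -1
H (MAX): max(-17, 7, -30) = 7
I (MAX): max(38, -25, -28) = 38
F (MIN): min(-1, 7, 38) = -1
K (MAX): max(3, -39, 30) = 30
L (MAX): max(6, -22, -38) = 6
J (MIN): min(30, 6, 23) = 6
Root (MAX): max(41, -1, 6) = 41
MAX picks the child with the highest value: B (value 41).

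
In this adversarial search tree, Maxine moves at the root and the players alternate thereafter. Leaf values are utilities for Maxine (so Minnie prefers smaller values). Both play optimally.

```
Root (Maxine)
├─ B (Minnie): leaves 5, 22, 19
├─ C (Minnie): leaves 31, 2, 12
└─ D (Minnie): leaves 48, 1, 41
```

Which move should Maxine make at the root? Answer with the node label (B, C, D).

B

B (Minnie): min(5, 22, 19) = 5
C (Minnie): min(31, 2, 12) = 2
D (Minnie): min(48, 1, 41) = 1
Root (Maxine): max(5, 2, 1) = 5
Maxine picks the child with the highest value: B (value 5).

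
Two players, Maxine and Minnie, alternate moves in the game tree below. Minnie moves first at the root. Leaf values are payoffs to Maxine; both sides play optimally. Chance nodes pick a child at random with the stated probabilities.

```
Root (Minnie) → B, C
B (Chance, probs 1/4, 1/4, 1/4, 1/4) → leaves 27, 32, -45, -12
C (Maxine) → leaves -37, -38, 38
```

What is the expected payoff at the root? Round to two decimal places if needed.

B (Chance): 1/4·27 + 1/4·32 + 1/4·-45 + 1/4·-12 = 0.5
C (Maxine): max(-37, -38, 38) = 38
Root (Minnie): min(0.5, 38) = 0.5

0.5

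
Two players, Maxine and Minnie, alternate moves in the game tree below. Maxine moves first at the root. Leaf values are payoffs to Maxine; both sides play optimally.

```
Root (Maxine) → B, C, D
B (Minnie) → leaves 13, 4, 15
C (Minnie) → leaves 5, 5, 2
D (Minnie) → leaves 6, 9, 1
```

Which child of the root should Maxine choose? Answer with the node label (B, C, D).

B (Minnie): min(13, 4, 15) = 4
C (Minnie): min(5, 5, 2) = 2
D (Minnie): min(6, 9, 1) = 1
Root (Maxine): max(4, 2, 1) = 4
Maxine picks the child with the highest value: B (value 4).

B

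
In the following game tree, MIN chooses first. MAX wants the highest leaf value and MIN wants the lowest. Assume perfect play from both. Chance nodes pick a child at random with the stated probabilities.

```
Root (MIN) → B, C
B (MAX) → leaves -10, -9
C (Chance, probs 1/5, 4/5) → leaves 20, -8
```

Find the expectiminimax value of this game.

-9

B (MAX): max(-10, -9) = -9
C (Chance): 1/5·20 + 4/5·-8 = -2.4
Root (MIN): min(-9, -2.4) = -9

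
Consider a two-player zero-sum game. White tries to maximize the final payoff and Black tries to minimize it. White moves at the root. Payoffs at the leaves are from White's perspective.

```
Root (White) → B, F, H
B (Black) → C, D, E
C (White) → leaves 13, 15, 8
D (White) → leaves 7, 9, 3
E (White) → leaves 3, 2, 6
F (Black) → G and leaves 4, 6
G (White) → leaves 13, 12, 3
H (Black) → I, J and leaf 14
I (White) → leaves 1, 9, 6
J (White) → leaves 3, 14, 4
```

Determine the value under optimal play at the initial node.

9

C (White): max(13, 15, 8) = 15
D (White): max(7, 9, 3) = 9
E (White): max(3, 2, 6) = 6
B (Black): min(15, 9, 6) = 6
G (White): max(13, 12, 3) = 13
F (Black): min(13, 4, 6) = 4
I (White): max(1, 9, 6) = 9
J (White): max(3, 14, 4) = 14
H (Black): min(9, 14, 14) = 9
Root (White): max(6, 4, 9) = 9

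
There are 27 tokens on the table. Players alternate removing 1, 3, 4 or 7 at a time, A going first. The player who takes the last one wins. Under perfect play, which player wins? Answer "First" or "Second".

First

W/L table (W = player to move can force a win):
i:   0  1  2  3  4  5  6  7  8  9 10 11 12 13 14 15 16 17 18 19 20 21 22 23 24 25 26 27
     L  W  L  W  W  W  W  W  L  W  L  W  W  W  W  W  L  W  L  W  W  W  W  W  L  W  L  W
Position 27 is W, so the first player wins.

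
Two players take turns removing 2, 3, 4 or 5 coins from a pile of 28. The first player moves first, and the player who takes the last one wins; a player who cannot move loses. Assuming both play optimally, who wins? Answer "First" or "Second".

Second

i:   0  1  2  3  4  5  6  7  8  9 10 11 12 13 14 15 16 17 18 19 20 21 22 23 24 25 26 27 28
     L  L  W  W  W  W  W  L  L  W  W  W  W  W  L  L  W  W  W  W  W  L  L  W  W  W  W  W  L
Position 28 is L, so the second player wins.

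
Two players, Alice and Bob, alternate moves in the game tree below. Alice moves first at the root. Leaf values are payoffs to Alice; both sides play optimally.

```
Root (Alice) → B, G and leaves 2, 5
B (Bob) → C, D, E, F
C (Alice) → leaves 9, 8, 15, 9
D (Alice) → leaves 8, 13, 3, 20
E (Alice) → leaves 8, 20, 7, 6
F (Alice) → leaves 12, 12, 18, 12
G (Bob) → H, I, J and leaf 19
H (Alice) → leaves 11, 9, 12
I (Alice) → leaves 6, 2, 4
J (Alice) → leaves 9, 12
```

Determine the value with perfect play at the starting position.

15

C (Alice): max(9, 8, 15, 9) = 15
D (Alice): max(8, 13, 3, 20) = 20
E (Alice): max(8, 20, 7, 6) = 20
F (Alice): max(12, 12, 18, 12) = 18
B (Bob): min(15, 20, 20, 18) = 15
H (Alice): max(11, 9, 12) = 12
I (Alice): max(6, 2, 4) = 6
J (Alice): max(9, 12) = 12
G (Bob): min(12, 6, 12, 19) = 6
Root (Alice): max(15, 6, 2, 5) = 15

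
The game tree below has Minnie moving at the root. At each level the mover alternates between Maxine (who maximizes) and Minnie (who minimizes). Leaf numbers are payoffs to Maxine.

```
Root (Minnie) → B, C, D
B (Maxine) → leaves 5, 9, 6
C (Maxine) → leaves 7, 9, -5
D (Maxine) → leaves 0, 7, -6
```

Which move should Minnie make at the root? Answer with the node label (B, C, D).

D

B (Maxine): max(5, 9, 6) = 9
C (Maxine): max(7, 9, -5) = 9
D (Maxine): max(0, 7, -6) = 7
Root (Minnie): min(9, 9, 7) = 7
Minnie picks the child with the lowest value: D (value 7).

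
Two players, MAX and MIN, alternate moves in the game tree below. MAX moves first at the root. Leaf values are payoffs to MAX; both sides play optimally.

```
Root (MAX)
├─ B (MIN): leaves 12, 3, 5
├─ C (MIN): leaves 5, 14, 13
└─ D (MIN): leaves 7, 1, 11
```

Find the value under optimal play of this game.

5

B (MIN): min(12, 3, 5) = 3
C (MIN): min(5, 14, 13) = 5
D (MIN): min(7, 1, 11) = 1
Root (MAX): max(3, 5, 1) = 5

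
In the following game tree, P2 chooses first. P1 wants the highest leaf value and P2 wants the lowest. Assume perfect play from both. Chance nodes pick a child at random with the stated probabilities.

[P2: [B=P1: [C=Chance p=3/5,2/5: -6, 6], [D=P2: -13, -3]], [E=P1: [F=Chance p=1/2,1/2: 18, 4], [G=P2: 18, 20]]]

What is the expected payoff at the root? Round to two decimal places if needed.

C (Chance): 3/5·-6 + 2/5·6 = -1.2
D (P2): min(-13, -3) = -13
B (P1): max(-1.2, -13) = -1.2
F (Chance): 1/2·18 + 1/2·4 = 11
G (P2): min(18, 20) = 18
E (P1): max(11, 18) = 18
Root (P2): min(-1.2, 18) = -1.2

-1.2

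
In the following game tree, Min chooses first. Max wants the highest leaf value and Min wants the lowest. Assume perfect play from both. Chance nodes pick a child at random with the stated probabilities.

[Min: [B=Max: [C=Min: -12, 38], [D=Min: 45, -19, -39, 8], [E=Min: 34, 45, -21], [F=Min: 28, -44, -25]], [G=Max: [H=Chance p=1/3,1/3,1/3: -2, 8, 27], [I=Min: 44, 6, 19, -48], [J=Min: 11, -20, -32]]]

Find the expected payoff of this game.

C (Min): min(-12, 38) = -12
D (Min): min(45, -19, -39, 8) = -39
E (Min): min(34, 45, -21) = -21
F (Min): min(28, -44, -25) = -44
B (Max): max(-12, -39, -21, -44) = -12
H (Chance): 1/3·-2 + 1/3·8 + 1/3·27 = 11
I (Min): min(44, 6, 19, -48) = -48
J (Min): min(11, -20, -32) = -32
G (Max): max(11, -48, -32) = 11
Root (Min): min(-12, 11) = -12

-12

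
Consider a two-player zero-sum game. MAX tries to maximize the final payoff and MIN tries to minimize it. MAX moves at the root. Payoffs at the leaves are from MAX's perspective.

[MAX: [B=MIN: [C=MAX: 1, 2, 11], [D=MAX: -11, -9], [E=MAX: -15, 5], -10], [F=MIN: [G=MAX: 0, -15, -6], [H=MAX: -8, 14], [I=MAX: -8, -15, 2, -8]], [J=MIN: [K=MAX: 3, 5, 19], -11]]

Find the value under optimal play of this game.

C (MAX): max(1, 2, 11) = 11
D (MAX): max(-11, -9) = -9
E (MAX): max(-15, 5) = 5
B (MIN): min(11, -9, 5, -10) = -10
G (MAX): max(0, -15, -6) = 0
H (MAX): max(-8, 14) = 14
I (MAX): max(-8, -15, 2, -8) = 2
F (MIN): min(0, 14, 2) = 0
K (MAX): max(3, 5, 19) = 19
J (MIN): min(19, -11) = -11
Root (MAX): max(-10, 0, -11) = 0

0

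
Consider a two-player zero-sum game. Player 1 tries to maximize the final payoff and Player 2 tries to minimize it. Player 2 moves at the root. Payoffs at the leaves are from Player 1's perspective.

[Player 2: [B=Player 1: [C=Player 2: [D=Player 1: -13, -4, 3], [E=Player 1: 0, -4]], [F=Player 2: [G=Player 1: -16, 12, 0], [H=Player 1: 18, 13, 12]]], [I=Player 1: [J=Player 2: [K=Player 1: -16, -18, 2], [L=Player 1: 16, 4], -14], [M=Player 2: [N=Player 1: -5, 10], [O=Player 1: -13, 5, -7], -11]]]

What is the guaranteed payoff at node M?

N: max(-5, 10) = 10
O: max(-13, 5, -7) = 5
M: min(10, 5, -11) = -11

-11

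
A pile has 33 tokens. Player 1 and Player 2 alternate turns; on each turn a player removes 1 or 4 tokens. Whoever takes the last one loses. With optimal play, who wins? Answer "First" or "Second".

i:   0  1  2  3  4  5  6  7  8  9 10 11 12 13 14 15 16 17 18 19 20 21 22 23 24 25 26 27 28 29 30 31 32 33
     W  L  W  L  W  W  L  W  L  W  W  L  W  L  W  W  L  W  L  W  W  L  W  L  W  W  L  W  L  W  W  L  W  L
Position 33 is L, so the second player wins.

Second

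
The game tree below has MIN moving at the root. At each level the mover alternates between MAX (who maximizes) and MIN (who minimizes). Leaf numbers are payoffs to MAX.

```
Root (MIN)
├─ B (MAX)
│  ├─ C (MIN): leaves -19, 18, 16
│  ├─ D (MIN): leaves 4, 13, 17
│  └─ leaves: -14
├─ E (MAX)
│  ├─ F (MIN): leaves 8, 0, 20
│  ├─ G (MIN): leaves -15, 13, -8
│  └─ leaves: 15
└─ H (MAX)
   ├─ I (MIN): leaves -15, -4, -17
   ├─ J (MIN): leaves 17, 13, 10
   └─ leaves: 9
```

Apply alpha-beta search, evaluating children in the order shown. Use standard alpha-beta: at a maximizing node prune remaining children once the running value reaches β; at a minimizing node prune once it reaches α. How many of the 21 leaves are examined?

C [α=-∞,β=+∞]: v=-19
D [α=-19,β=+∞]: v=4
B [α=-∞,β=+∞]: v=4
F [α=-∞,β=4]: v=0
G [α=0,β=4]: v=-15 after child 1 ≤ α → α-cutoff, skip 2
E [α=-∞,β=4]: v=15
I [α=-∞,β=4]: v=-17
J [α=-17,β=4]: v=10
H [α=-∞,β=4]: v=10 after child 2 ≥ β → β-cutoff, skip 1
Root [α=-∞,β=+∞]: v=4
Leaves evaluated: 18 of 21.

18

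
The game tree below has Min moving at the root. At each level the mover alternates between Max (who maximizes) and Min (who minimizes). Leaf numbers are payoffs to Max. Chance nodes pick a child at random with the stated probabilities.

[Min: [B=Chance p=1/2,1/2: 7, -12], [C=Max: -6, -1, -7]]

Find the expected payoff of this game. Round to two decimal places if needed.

-2.5

B (Chance): 1/2·7 + 1/2·-12 = -2.5
C (Max): max(-6, -1, -7) = -1
Root (Min): min(-2.5, -1) = -2.5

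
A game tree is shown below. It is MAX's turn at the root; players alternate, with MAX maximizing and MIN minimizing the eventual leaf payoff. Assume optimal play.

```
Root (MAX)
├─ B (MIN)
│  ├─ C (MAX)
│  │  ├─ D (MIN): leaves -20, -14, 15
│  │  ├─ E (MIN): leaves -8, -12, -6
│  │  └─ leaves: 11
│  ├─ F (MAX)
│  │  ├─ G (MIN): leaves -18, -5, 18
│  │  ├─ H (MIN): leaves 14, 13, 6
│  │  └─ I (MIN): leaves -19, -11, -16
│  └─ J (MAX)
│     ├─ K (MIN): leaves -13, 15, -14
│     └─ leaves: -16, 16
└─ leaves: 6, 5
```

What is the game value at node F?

G: min(-18, -5, 18) = -18
H: min(14, 13, 6) = 6
I: min(-19, -11, -16) = -19
F: max(-18, 6, -19) = 6

6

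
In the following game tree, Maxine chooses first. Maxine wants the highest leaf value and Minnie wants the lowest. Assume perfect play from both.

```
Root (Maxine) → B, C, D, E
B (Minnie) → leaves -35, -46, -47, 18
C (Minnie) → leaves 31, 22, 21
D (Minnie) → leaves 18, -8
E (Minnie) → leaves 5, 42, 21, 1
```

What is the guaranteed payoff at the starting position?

21

B (Minnie): min(-35, -46, -47, 18) = -47
C (Minnie): min(31, 22, 21) = 21
D (Minnie): min(18, -8) = -8
E (Minnie): min(5, 42, 21, 1) = 1
Root (Maxine): max(-47, 21, -8, 1) = 21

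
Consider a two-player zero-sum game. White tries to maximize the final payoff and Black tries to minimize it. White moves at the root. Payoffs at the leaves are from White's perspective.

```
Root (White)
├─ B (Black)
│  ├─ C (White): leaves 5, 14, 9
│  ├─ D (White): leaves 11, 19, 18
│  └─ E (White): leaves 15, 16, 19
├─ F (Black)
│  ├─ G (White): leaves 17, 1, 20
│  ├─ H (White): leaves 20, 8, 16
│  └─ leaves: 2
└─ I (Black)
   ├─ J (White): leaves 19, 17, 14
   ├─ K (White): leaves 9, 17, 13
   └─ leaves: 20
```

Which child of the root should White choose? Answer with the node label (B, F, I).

C (White): max(5, 14, 9) = 14
D (White): max(11, 19, 18) = 19
E (White): max(15, 16, 19) = 19
B (Black): min(14, 19, 19) = 14
G (White): max(17, 1, 20) = 20
H (White): max(20, 8, 16) = 20
F (Black): min(20, 20, 2) = 2
J (White): max(19, 17, 14) = 19
K (White): max(9, 17, 13) = 17
I (Black): min(19, 17, 20) = 17
Root (White): max(14, 2, 17) = 17
White picks the child with the highest value: I (value 17).

I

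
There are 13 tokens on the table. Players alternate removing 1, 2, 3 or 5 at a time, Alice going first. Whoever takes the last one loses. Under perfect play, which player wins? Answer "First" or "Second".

Second

i:   0  1  2  3  4  5  6  7  8  9 10 11 12 13
     W  L  W  W  W  L  W  W  W  L  W  W  W  L
Position 13 is L, so the second player wins.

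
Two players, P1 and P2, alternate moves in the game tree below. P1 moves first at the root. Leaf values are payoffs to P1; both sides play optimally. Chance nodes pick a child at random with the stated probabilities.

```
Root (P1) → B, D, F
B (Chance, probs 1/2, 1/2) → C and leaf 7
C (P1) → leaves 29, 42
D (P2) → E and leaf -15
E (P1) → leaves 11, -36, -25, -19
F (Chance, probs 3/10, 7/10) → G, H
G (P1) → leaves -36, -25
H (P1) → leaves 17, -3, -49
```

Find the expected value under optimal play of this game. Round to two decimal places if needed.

C (P1): max(29, 42) = 42
B (Chance): 1/2·42 + 1/2·7 = 24.5
E (P1): max(11, -36, -25, -19) = 11
D (P2): min(11, -15) = -15
G (P1): max(-36, -25) = -25
H (P1): max(17, -3, -49) = 17
F (Chance): 3/10·-25 + 7/10·17 = 4.4
Root (P1): max(24.5, -15, 4.4) = 24.5

24.5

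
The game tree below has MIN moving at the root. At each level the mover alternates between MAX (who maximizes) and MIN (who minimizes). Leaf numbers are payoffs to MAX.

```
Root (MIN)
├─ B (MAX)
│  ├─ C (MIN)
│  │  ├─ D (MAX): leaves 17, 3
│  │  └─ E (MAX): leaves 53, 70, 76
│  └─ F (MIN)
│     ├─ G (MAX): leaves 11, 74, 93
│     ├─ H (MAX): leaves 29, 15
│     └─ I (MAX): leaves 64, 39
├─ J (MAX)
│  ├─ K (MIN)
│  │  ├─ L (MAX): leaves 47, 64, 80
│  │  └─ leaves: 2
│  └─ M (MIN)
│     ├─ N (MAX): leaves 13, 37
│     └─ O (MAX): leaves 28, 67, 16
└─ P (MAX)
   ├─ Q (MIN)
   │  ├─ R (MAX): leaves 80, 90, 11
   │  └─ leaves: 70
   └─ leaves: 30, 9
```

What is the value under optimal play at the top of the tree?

D (MAX): max(17, 3) = 17
E (MAX): max(53, 70, 76) = 76
C (MIN): min(17, 76) = 17
G (MAX): max(11, 74, 93) = 93
H (MAX): max(29, 15) = 29
I (MAX): max(64, 39) = 64
F (MIN): min(93, 29, 64) = 29
B (MAX): max(17, 29) = 29
L (MAX): max(47, 64, 80) = 80
K (MIN): min(80, 2) = 2
N (MAX): max(13, 37) = 37
O (MAX): max(28, 67, 16) = 67
M (MIN): min(37, 67) = 37
J (MAX): max(2, 37) = 37
R (MAX): max(80, 90, 11) = 90
Q (MIN): min(90, 70) = 70
P (MAX): max(70, 30, 9) = 70
Root (MIN): min(29, 37, 70) = 29

29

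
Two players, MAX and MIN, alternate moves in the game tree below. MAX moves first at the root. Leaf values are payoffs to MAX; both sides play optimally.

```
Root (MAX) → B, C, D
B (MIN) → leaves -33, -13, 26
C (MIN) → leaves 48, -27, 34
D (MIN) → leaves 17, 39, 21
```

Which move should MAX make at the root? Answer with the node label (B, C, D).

D

B (MIN): min(-33, -13, 26) = -33
C (MIN): min(48, -27, 34) = -27
D (MIN): min(17, 39, 21) = 17
Root (MAX): max(-33, -27, 17) = 17
MAX picks the child with the highest value: D (value 17).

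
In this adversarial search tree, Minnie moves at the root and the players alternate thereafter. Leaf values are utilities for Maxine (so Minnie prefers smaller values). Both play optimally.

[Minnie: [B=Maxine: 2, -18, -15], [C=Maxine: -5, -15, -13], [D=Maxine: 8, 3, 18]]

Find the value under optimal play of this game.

-5

B (Maxine): max(2, -18, -15) = 2
C (Maxine): max(-5, -15, -13) = -5
D (Maxine): max(8, 3, 18) = 18
Root (Minnie): min(2, -5, 18) = -5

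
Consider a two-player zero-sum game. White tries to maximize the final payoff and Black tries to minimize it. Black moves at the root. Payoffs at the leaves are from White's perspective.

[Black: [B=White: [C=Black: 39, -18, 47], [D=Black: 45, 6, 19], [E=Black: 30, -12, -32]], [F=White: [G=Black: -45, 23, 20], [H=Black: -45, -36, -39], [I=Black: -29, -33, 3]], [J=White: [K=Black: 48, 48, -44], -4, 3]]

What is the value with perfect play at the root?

-33

C (Black): min(39, -18, 47) = -18
D (Black): min(45, 6, 19) = 6
E (Black): min(30, -12, -32) = -32
B (White): max(-18, 6, -32) = 6
G (Black): min(-45, 23, 20) = -45
H (Black): min(-45, -36, -39) = -45
I (Black): min(-29, -33, 3) = -33
F (White): max(-45, -45, -33) = -33
K (Black): min(48, 48, -44) = -44
J (White): max(-44, -4, 3) = 3
Root (Black): min(6, -33, 3) = -33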